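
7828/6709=7828/6709 = 1.17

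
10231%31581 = 10231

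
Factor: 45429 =3^1 * 19^1 *797^1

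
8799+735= 9534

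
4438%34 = 18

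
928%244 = 196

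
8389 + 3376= 11765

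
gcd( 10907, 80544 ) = 839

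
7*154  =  1078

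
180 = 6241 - 6061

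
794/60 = 397/30 = 13.23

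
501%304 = 197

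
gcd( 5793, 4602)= 3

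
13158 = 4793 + 8365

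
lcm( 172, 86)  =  172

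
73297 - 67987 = 5310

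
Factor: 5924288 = 2^6*92567^1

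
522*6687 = 3490614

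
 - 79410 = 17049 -96459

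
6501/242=591/22 = 26.86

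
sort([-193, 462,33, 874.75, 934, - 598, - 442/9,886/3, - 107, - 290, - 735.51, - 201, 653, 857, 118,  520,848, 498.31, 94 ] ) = [ - 735.51,-598,-290, - 201,  -  193 , - 107, - 442/9,  33, 94 , 118, 886/3,462,498.31, 520, 653, 848, 857, 874.75, 934 ]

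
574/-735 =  - 1 + 23/105 = - 0.78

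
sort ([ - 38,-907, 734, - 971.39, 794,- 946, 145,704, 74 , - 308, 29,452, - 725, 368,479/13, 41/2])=[ - 971.39,  -  946, - 907 , - 725, - 308, - 38,41/2,29, 479/13, 74,145, 368 , 452,704 , 734,794]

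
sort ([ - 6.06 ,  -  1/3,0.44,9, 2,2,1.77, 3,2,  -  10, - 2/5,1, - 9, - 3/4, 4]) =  [ - 10, - 9,  -  6.06,-3/4,- 2/5,-1/3, 0.44, 1,1.77, 2 , 2,2,3, 4,9]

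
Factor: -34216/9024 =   -  2^ (  -  3)*3^( - 1)*7^1*13^1 = -91/24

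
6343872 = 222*28576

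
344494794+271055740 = 615550534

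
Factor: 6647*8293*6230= 343419847330  =  2^1*5^1*7^1 * 17^2*23^1*89^1*8293^1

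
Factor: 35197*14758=519437326  =  2^1*47^1*61^1*157^1*577^1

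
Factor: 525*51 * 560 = 14994000 = 2^4*3^2*5^3 * 7^2 * 17^1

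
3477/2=1738 + 1/2=1738.50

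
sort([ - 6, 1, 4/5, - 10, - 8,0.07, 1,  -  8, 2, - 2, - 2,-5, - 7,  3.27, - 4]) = [ - 10, - 8,-8,-7,-6, - 5,  -  4, - 2, - 2, 0.07,4/5, 1, 1, 2,3.27 ]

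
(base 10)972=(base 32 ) UC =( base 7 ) 2556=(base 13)59a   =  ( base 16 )3cc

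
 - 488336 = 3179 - 491515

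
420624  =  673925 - 253301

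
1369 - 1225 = 144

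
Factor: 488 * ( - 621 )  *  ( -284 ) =86065632= 2^5*3^3*23^1*61^1*71^1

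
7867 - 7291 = 576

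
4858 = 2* 2429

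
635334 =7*90762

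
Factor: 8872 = 2^3*1109^1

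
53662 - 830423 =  - 776761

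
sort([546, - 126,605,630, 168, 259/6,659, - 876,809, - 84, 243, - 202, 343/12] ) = [ - 876, - 202,-126, - 84,343/12, 259/6, 168, 243, 546, 605, 630,659,  809]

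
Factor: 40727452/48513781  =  2^2*29^( - 1) * 1672889^(-1 )  *  10181863^1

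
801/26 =801/26= 30.81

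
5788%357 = 76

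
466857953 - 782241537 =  - 315383584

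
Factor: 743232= 2^6*3^1 * 7^2*79^1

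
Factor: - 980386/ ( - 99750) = 3^(-1 )*5^( - 3)*7^( - 1)*11^1*19^ (-1 )*44563^1 = 490193/49875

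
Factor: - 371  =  -7^1 * 53^1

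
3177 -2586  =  591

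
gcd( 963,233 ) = 1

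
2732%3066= 2732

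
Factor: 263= 263^1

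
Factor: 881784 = 2^3*3^2*37^1*331^1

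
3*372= 1116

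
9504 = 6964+2540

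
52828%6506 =780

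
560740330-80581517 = 480158813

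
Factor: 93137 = 11^1*8467^1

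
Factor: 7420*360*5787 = 2^5*3^4*5^2*7^1 *53^1*643^1 = 15458234400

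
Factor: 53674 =2^1*47^1*571^1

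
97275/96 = 1013 +9/32 = 1013.28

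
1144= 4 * 286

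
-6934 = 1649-8583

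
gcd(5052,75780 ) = 5052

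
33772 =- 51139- - 84911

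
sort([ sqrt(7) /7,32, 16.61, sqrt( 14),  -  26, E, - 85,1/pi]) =[ - 85, - 26,1/pi, sqrt( 7)/7,E,sqrt( 14),16.61, 32]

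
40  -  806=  - 766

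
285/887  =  285/887 =0.32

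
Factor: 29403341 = 11^1*47^1*56873^1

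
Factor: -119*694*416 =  - 2^6*7^1*13^1*17^1*347^1 = - 34355776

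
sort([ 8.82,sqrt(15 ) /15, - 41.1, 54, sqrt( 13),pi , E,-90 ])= [- 90,-41.1, sqrt( 15 ) /15, E, pi,  sqrt( 13 ) , 8.82, 54]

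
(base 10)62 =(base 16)3e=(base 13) 4a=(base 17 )3B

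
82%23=13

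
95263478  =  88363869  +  6899609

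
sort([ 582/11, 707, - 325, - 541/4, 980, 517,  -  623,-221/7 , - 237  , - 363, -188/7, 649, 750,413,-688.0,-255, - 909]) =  [ - 909, - 688.0, -623,-363 , - 325, - 255,  -  237 , - 541/4 , - 221/7, - 188/7,582/11 , 413, 517,649, 707, 750,980]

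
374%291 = 83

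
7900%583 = 321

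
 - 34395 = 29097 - 63492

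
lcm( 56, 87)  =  4872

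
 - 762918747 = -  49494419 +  - 713424328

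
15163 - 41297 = -26134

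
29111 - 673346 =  - 644235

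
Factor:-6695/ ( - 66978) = 2^(-1 )* 3^( - 2)*5^1*13^1*61^(-2 )*103^1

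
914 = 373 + 541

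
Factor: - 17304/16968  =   -101^( - 1)*103^1 =- 103/101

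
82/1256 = 41/628 = 0.07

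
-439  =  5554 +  - 5993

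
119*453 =53907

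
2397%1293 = 1104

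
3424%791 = 260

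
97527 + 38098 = 135625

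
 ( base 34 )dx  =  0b111011011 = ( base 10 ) 475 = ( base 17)1AG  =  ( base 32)er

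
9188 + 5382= 14570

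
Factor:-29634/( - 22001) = 2^1*3^1 * 7^( - 2)*11^1 = 66/49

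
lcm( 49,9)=441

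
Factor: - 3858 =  - 2^1*3^1*643^1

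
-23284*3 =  - 69852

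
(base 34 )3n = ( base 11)104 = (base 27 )4H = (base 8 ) 175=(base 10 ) 125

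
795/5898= 265/1966   =  0.13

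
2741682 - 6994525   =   - 4252843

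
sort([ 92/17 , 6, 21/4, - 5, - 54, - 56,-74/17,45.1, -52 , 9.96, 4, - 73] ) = [ - 73,- 56 ,-54 , - 52, - 5, - 74/17, 4,21/4,  92/17,  6, 9.96, 45.1]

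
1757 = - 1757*( -1)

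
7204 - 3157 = 4047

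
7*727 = 5089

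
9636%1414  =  1152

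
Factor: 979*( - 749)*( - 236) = 173051956= 2^2 * 7^1*11^1 * 59^1 * 89^1 * 107^1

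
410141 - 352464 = 57677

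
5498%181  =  68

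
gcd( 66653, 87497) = 1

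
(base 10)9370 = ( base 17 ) 1F73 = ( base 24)G6A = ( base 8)22232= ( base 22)j7k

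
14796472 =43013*344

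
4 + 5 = 9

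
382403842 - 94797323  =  287606519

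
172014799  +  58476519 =230491318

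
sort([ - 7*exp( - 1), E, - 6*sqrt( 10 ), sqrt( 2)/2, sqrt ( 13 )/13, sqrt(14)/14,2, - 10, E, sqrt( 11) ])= [- 6 * sqrt(10), - 10,  -  7*exp( - 1 ), sqrt( 14)/14 , sqrt(13)/13, sqrt( 2)/2, 2, E, E, sqrt( 11) ]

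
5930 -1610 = 4320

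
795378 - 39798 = 755580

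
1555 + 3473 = 5028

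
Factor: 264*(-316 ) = -83424 = -2^5*3^1* 11^1*79^1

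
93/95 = 93/95 =0.98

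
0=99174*0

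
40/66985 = 8/13397 = 0.00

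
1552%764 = 24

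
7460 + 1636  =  9096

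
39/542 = 39/542=0.07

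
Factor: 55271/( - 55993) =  - 7^(  -  1 )*421^( - 1)*2909^1   =  -2909/2947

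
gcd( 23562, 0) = 23562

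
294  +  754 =1048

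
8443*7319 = 61794317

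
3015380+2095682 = 5111062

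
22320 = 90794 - 68474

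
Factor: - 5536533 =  - 3^1*229^1*  8059^1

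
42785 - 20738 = 22047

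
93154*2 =186308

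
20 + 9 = 29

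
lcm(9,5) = 45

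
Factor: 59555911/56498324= 2^( - 2 )*19^(-1 )*47^ (-1)*15817^( - 1 )*59555911^1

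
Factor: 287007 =3^1 * 7^1*79^1 * 173^1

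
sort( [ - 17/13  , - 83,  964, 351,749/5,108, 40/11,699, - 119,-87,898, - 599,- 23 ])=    [ - 599, - 119, - 87, - 83,  -  23, - 17/13,40/11,108,749/5, 351,699, 898,964] 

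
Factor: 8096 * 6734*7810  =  2^7*5^1*7^1*11^2*13^1*23^1 * 37^1 * 71^1 =425789203840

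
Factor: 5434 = 2^1* 11^1 * 13^1*19^1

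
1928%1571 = 357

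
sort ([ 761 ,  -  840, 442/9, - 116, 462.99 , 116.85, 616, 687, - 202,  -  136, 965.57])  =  [  -  840, - 202,- 136, - 116,442/9,116.85,462.99, 616, 687, 761, 965.57 ]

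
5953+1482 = 7435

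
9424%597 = 469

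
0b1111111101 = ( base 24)1ID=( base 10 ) 1021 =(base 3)1101211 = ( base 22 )229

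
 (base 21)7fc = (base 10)3414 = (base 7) 12645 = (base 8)6526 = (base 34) 2WE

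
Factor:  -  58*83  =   - 2^1*29^1*83^1= - 4814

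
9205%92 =5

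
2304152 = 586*3932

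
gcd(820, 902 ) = 82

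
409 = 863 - 454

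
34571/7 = 4938 + 5/7 = 4938.71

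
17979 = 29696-11717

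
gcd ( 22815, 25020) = 45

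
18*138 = 2484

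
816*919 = 749904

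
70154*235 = 16486190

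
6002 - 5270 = 732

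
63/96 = 21/32 = 0.66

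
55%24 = 7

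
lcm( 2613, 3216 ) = 41808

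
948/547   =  1 + 401/547   =  1.73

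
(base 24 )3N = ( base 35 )2p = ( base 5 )340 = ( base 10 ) 95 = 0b1011111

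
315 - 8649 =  - 8334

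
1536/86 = 768/43=17.86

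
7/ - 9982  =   - 1/1426 =-0.00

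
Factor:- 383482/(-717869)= 2^1*11^1*41^(-1)*17431^1*17509^( - 1) 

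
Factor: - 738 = - 2^1*3^2*41^1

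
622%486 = 136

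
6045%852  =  81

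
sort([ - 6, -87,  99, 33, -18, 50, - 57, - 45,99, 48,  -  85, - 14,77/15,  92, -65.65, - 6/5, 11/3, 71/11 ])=[ - 87, - 85, - 65.65 , - 57,-45, - 18, - 14, -6,-6/5, 11/3,77/15,  71/11, 33,48, 50,92,99,  99 ] 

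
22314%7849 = 6616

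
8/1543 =8/1543 =0.01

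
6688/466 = 3344/233= 14.35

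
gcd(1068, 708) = 12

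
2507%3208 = 2507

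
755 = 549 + 206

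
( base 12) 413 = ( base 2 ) 1001001111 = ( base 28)l3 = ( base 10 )591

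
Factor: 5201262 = 2^1*3^2 * 11^1*109^1*241^1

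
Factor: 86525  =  5^2 * 3461^1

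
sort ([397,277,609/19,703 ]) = [ 609/19,277,397, 703 ]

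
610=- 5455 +6065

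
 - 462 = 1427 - 1889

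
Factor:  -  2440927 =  - 37^2*1783^1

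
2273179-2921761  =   - 648582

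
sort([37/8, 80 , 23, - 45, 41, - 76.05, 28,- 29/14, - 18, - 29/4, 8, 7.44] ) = [ - 76.05,  -  45,-18,  -  29/4, - 29/14,37/8,7.44,8,23, 28, 41, 80 ] 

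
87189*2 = 174378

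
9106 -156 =8950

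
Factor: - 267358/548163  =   - 338/693 = - 2^1*3^( - 2)*7^( - 1 ) * 11^(- 1)*13^2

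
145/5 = 29=29.00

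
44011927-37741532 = 6270395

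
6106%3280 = 2826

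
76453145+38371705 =114824850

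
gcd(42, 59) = 1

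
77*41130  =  3167010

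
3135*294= 921690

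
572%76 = 40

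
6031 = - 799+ 6830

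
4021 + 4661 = 8682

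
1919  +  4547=6466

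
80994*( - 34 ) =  - 2753796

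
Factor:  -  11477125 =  - 5^3 * 11^1*17^1 * 491^1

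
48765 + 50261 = 99026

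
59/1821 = 59/1821 = 0.03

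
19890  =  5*3978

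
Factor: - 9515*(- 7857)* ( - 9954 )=-2^1*3^6 * 5^1*7^1*11^1*79^1*97^1*173^1 = -744154619670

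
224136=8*28017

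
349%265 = 84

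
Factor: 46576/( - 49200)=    - 71/75 = -3^ ( - 1)* 5^( - 2) * 71^1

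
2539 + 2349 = 4888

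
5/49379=5/49379 = 0.00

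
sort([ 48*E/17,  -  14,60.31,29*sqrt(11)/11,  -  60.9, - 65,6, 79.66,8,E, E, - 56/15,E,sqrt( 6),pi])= [ - 65,- 60.9, - 14,-56/15,  sqrt( 6 ) , E,E,E,pi,6,48*E/17,8,29*sqrt( 11) /11,60.31, 79.66 ]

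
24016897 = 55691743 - 31674846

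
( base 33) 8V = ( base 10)295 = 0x127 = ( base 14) 171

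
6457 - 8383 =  - 1926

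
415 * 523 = 217045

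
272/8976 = 1/33 = 0.03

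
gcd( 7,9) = 1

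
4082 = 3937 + 145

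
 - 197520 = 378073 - 575593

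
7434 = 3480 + 3954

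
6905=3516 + 3389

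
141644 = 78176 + 63468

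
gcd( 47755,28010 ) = 5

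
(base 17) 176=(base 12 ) 2A6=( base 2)110011110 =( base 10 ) 414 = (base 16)19e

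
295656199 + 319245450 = 614901649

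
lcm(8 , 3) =24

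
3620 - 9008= - 5388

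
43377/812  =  53+341/812= 53.42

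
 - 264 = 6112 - 6376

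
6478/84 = 3239/42 = 77.12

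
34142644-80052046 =-45909402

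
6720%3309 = 102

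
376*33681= 12664056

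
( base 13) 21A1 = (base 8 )11126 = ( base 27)6bn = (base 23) 8K2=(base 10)4694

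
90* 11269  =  1014210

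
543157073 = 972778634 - 429621561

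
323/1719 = 323/1719 = 0.19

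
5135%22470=5135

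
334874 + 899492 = 1234366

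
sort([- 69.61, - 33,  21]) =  [ - 69.61, - 33 , 21]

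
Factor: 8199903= 3^1*31^1 * 37^1*2383^1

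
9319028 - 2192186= 7126842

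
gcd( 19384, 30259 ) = 1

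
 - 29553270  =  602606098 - 632159368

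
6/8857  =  6/8857 = 0.00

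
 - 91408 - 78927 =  - 170335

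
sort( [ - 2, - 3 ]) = [-3,- 2]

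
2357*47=110779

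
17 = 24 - 7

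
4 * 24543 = 98172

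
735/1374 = 245/458 = 0.53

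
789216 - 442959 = 346257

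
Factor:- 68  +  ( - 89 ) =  - 157 = - 157^1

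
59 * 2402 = 141718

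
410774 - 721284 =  - 310510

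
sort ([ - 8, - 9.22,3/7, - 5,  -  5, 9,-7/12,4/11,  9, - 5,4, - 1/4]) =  [ - 9.22, - 8, - 5,-5,-5,-7/12,-1/4,4/11,3/7,4,9, 9]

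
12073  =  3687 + 8386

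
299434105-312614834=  - 13180729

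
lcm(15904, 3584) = 254464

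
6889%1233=724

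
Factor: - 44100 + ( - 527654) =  - 2^1*127^1 * 2251^1 = -571754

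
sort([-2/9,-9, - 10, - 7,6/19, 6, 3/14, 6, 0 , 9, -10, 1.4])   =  [-10, - 10,-9, - 7,-2/9, 0, 3/14, 6/19, 1.4, 6, 6,  9]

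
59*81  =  4779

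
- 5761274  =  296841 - 6058115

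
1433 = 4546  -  3113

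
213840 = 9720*22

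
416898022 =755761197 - 338863175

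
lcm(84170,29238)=2777610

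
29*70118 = 2033422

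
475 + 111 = 586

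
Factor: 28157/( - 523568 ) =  - 37/688 = - 2^(  -  4 )*37^1*43^ ( - 1 )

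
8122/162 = 4061/81 = 50.14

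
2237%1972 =265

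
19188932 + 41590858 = 60779790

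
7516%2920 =1676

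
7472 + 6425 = 13897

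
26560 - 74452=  -47892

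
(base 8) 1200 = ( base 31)KK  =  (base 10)640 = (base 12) 454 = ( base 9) 781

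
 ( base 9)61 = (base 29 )1Q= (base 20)2F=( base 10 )55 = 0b110111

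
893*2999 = 2678107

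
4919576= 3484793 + 1434783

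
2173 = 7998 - 5825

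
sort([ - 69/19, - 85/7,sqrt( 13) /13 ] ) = [ - 85/7, - 69/19,  sqrt(13) /13] 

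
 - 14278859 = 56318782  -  70597641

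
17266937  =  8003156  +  9263781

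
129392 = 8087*16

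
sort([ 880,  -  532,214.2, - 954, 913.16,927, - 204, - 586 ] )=[-954, - 586, - 532,- 204,214.2, 880,913.16,927 ] 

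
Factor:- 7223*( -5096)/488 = 7^2*13^1*31^1*61^(- 1)*233^1 =4601051/61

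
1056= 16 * 66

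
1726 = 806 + 920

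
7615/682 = 11 +113/682 = 11.17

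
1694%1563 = 131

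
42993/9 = 4777=4777.00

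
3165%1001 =162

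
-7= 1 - 8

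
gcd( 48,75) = 3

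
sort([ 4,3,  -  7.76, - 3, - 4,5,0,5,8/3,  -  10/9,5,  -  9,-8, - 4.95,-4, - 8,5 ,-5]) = [ - 9,  -  8, - 8, - 7.76, - 5, - 4.95, - 4 ,-4, - 3, - 10/9,0,8/3,3,4, 5,5, 5,5]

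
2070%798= 474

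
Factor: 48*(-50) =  - 2400 = - 2^5*3^1 * 5^2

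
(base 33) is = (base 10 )622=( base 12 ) 43a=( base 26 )no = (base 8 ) 1156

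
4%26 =4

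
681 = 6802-6121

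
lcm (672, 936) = 26208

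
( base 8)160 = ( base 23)4K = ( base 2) 1110000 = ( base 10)112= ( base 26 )48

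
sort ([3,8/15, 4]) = [ 8/15,3, 4 ] 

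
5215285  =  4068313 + 1146972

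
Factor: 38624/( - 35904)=-2^( - 1)*3^(-1)*11^( - 1) * 71^1 = - 71/66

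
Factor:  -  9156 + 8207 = -949 = - 13^1*73^1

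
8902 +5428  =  14330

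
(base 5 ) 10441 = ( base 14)3B4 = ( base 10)746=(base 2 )1011101010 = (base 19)215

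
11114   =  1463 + 9651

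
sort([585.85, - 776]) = [ - 776, 585.85] 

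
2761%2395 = 366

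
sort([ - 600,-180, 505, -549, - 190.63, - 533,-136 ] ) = [ - 600,-549,-533,-190.63, -180, - 136,  505 ] 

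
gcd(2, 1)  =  1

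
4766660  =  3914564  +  852096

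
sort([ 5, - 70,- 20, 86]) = [ - 70,-20,5, 86 ] 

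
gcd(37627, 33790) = 1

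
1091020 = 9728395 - 8637375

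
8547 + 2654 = 11201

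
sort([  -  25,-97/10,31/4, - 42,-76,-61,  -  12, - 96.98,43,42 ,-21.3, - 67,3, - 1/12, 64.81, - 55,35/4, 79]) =[ - 96.98, - 76,- 67, - 61, - 55,-42, - 25,-21.3, - 12 , - 97/10,  -  1/12,3,31/4,35/4, 42,43,64.81,79 ]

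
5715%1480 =1275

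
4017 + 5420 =9437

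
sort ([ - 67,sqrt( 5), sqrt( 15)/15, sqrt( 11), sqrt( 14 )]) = [  -  67, sqrt(15 )/15, sqrt( 5),sqrt( 11),sqrt( 14)] 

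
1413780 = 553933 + 859847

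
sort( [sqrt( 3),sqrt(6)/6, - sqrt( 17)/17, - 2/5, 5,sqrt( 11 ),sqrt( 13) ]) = [ - 2/5, - sqrt(17)/17,sqrt(6)/6,sqrt(3),sqrt(11),sqrt (13 ) , 5] 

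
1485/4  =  371 + 1/4 = 371.25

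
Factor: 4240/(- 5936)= - 5^1*7^( - 1 ) =- 5/7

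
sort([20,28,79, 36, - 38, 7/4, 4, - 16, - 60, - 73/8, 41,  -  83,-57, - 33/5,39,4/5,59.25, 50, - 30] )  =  [ - 83,-60, - 57,-38, - 30, - 16, - 73/8, - 33/5, 4/5,7/4,  4,20 , 28,36,  39 , 41, 50 , 59.25,  79 ]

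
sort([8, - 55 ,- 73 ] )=[ - 73,-55,8]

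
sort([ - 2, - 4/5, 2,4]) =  [ - 2  ,  -  4/5,2, 4]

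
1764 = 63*28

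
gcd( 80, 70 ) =10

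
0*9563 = 0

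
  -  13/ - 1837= 13/1837 = 0.01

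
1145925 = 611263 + 534662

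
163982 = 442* 371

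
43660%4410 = 3970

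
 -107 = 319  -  426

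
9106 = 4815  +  4291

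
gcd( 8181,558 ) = 9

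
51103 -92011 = -40908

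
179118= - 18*( - 9951) 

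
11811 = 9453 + 2358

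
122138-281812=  - 159674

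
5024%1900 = 1224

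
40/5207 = 40/5207 = 0.01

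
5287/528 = 5287/528 = 10.01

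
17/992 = 17/992 = 0.02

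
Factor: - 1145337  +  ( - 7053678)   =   - 8199015 = - 3^1*5^1*11^1 * 17^1*37^1 * 79^1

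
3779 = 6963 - 3184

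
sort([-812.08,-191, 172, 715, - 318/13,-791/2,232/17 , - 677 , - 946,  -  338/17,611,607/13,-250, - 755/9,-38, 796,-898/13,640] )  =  [-946,  -  812.08,-677, - 791/2,-250,-191, - 755/9, - 898/13, - 38,-318/13, -338/17, 232/17,607/13, 172, 611,640,715, 796 ]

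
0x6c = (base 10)108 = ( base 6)300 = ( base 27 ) 40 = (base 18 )60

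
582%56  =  22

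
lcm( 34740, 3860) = 34740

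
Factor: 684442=2^1 * 11^1*53^1*587^1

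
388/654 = 194/327 = 0.59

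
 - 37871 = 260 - 38131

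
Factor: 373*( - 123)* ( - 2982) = 2^1* 3^2*7^1 * 41^1*71^1*373^1= 136811178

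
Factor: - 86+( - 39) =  - 5^3= - 125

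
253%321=253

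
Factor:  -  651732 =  - 2^2*3^1 * 54311^1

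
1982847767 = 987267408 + 995580359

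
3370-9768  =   - 6398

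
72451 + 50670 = 123121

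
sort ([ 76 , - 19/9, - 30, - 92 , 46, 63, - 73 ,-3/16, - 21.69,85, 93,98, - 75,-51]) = [ - 92,  -  75, - 73, - 51, - 30,-21.69, - 19/9, - 3/16, 46, 63,  76,  85, 93, 98]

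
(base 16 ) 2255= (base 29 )AD2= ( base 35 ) 764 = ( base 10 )8789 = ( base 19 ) 156B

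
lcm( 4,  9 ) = 36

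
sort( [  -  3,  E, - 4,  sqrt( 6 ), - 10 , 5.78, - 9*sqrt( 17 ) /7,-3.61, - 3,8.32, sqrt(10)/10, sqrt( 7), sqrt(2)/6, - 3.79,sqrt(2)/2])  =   [ - 10, - 9*sqrt( 17)/7,-4, - 3.79, - 3.61 , - 3, - 3,sqrt( 2 ) /6,sqrt (10)/10,sqrt( 2 ) /2,sqrt( 6), sqrt(7),E,5.78,8.32 ]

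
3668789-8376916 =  - 4708127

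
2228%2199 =29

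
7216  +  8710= 15926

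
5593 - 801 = 4792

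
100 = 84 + 16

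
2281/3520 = 2281/3520 = 0.65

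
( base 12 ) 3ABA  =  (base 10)6766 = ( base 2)1101001101110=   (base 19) IE2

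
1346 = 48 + 1298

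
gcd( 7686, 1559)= 1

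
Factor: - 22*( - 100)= 2200 = 2^3*5^2*11^1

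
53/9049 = 53/9049   =  0.01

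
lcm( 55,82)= 4510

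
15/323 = 15/323 =0.05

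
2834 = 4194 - 1360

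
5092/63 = 5092/63  =  80.83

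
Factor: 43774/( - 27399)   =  -2^1*3^( - 1)*43^1*509^1*9133^(  -  1 ) 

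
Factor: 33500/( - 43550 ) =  - 2^1 * 5^1*13^( - 1) =-10/13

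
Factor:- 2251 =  -2251^1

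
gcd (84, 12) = 12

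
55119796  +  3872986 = 58992782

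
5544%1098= 54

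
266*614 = 163324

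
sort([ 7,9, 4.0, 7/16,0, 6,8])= [ 0, 7/16, 4.0,6,7, 8, 9 ] 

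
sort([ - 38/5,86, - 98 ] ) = [ - 98, - 38/5, 86 ] 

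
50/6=8 + 1/3 = 8.33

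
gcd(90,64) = 2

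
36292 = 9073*4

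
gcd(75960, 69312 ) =24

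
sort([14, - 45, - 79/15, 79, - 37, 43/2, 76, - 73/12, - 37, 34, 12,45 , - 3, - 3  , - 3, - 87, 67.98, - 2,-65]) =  [  -  87, - 65,-45, - 37, - 37,-73/12, - 79/15 , - 3, - 3,  -  3 , - 2,12, 14, 43/2,34, 45, 67.98,76, 79]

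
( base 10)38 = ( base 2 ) 100110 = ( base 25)1D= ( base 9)42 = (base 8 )46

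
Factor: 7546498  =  2^1*3773249^1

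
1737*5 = 8685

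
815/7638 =815/7638 = 0.11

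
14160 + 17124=31284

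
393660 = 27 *14580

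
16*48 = 768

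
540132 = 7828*69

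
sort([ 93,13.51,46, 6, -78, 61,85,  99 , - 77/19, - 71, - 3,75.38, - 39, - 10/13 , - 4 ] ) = [-78, - 71, - 39,-77/19, - 4, - 3, - 10/13, 6,13.51,46,  61, 75.38 , 85 , 93,99 ] 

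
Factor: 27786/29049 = 2^1*11^1*23^( - 1 ) = 22/23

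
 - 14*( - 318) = 4452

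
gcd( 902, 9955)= 11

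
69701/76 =917 + 9/76 = 917.12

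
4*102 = 408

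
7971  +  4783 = 12754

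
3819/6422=201/338 = 0.59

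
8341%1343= 283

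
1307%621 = 65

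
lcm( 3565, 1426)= 7130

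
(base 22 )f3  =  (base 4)11031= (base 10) 333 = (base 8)515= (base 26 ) CL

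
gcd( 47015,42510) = 5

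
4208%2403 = 1805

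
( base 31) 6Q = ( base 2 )11010100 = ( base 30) 72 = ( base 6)552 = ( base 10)212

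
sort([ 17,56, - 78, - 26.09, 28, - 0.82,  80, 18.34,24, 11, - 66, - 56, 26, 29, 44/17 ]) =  [ - 78, - 66,-56 ,- 26.09 , - 0.82,44/17,  11 , 17,18.34 , 24, 26, 28,29 , 56, 80 ]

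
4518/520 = 8 + 179/260 = 8.69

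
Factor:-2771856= -2^4*3^2*19249^1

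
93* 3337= 310341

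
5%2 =1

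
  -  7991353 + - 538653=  - 8530006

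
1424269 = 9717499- 8293230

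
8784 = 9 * 976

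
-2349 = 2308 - 4657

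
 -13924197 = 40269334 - 54193531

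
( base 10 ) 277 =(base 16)115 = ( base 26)AH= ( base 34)85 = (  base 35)7w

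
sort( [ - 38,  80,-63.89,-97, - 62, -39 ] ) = [ - 97, - 63.89, - 62 , - 39, - 38, 80]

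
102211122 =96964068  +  5247054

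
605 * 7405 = 4480025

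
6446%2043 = 317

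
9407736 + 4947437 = 14355173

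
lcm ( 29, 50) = 1450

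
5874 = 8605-2731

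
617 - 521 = 96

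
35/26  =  35/26 = 1.35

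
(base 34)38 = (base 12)92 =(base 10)110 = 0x6E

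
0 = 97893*0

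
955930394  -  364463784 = 591466610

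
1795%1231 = 564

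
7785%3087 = 1611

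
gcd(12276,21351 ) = 33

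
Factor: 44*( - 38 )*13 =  - 21736 = - 2^3* 11^1*13^1*19^1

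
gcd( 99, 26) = 1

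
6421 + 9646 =16067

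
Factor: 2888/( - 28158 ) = -2^2*3^( - 1)  *  13^( - 1 ) = - 4/39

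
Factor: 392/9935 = 2^3*5^( - 1)*7^2*1987^( -1) 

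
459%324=135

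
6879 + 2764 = 9643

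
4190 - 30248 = -26058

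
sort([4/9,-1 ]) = [ - 1, 4/9 ] 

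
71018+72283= 143301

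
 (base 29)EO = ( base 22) JC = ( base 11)361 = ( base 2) 110101110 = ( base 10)430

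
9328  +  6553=15881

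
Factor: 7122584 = 2^3*  7^1*127189^1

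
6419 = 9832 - 3413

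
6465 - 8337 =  - 1872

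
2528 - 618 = 1910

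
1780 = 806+974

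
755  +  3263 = 4018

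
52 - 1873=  - 1821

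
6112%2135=1842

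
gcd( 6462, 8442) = 18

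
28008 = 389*72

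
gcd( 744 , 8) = 8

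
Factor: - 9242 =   -  2^1 * 4621^1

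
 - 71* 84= - 5964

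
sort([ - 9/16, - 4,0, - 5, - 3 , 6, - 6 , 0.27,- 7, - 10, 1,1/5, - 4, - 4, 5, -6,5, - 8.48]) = [ - 10, - 8.48, - 7 , - 6, - 6, - 5,  -  4 ,  -  4, - 4, - 3, - 9/16, 0,  1/5,0.27, 1,5, 5, 6]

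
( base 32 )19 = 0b101001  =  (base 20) 21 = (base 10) 41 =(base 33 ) 18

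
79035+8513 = 87548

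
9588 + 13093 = 22681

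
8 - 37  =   - 29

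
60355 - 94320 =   -  33965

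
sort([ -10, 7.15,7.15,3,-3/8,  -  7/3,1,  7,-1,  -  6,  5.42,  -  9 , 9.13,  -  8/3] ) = [ - 10, - 9,-6, - 8/3,-7/3,-1,- 3/8,1, 3, 5.42 , 7,7.15 , 7.15,9.13]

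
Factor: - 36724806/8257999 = -2^1*3^3*61^1*1297^(- 1)*6367^ (-1)*11149^1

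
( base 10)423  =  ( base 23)i9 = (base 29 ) EH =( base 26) G7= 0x1a7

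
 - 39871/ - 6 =39871/6 =6645.17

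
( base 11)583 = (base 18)22C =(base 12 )4A0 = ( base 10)696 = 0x2B8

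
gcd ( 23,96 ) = 1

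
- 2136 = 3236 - 5372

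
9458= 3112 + 6346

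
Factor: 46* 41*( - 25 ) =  - 2^1*5^2*23^1*41^1 = -47150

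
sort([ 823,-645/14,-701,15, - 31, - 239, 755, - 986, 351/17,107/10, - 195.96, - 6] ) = [ - 986, - 701, - 239,  -  195.96 , - 645/14, - 31, - 6, 107/10, 15, 351/17,755, 823 ] 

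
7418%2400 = 218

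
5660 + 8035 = 13695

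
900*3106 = 2795400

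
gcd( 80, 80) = 80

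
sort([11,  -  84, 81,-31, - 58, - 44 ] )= [ - 84 , - 58, - 44, - 31, 11,81 ]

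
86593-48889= 37704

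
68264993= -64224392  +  132489385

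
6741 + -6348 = 393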